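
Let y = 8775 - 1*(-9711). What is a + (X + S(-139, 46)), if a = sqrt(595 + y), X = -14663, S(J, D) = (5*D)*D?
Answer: -4083 + sqrt(19081) ≈ -3944.9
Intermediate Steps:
S(J, D) = 5*D**2
y = 18486 (y = 8775 + 9711 = 18486)
a = sqrt(19081) (a = sqrt(595 + 18486) = sqrt(19081) ≈ 138.13)
a + (X + S(-139, 46)) = sqrt(19081) + (-14663 + 5*46**2) = sqrt(19081) + (-14663 + 5*2116) = sqrt(19081) + (-14663 + 10580) = sqrt(19081) - 4083 = -4083 + sqrt(19081)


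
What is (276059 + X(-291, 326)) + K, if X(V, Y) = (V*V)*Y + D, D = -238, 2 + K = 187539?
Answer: 28069364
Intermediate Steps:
K = 187537 (K = -2 + 187539 = 187537)
X(V, Y) = -238 + Y*V**2 (X(V, Y) = (V*V)*Y - 238 = V**2*Y - 238 = Y*V**2 - 238 = -238 + Y*V**2)
(276059 + X(-291, 326)) + K = (276059 + (-238 + 326*(-291)**2)) + 187537 = (276059 + (-238 + 326*84681)) + 187537 = (276059 + (-238 + 27606006)) + 187537 = (276059 + 27605768) + 187537 = 27881827 + 187537 = 28069364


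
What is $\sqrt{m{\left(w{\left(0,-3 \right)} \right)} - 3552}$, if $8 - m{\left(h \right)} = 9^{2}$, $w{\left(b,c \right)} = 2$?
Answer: $5 i \sqrt{145} \approx 60.208 i$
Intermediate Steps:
$m{\left(h \right)} = -73$ ($m{\left(h \right)} = 8 - 9^{2} = 8 - 81 = -73$)
$\sqrt{m{\left(w{\left(0,-3 \right)} \right)} - 3552} = \sqrt{-73 - 3552} = \sqrt{-3625} = 5 i \sqrt{145}$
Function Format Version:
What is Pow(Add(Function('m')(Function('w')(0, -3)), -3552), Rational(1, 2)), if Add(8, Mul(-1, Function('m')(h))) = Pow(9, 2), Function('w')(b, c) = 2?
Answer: Mul(5, I, Pow(145, Rational(1, 2))) ≈ Mul(60.208, I)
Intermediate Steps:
Function('m')(h) = -73 (Function('m')(h) = Add(8, Mul(-1, Pow(9, 2))) = Add(8, Mul(-1, 81)) = Add(8, -81) = -73)
Pow(Add(Function('m')(Function('w')(0, -3)), -3552), Rational(1, 2)) = Pow(Add(-73, -3552), Rational(1, 2)) = Pow(-3625, Rational(1, 2)) = Mul(5, I, Pow(145, Rational(1, 2)))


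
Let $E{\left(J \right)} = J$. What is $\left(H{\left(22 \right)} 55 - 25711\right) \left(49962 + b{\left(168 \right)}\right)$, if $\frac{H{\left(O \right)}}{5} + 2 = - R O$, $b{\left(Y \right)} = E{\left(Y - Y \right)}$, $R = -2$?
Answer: $-707511882$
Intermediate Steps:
$b{\left(Y \right)} = 0$ ($b{\left(Y \right)} = Y - Y = 0$)
$H{\left(O \right)} = -10 + 10 O$ ($H{\left(O \right)} = -10 + 5 \left(-1\right) \left(-2\right) O = -10 + 5 \cdot 2 O = -10 + 10 O$)
$\left(H{\left(22 \right)} 55 - 25711\right) \left(49962 + b{\left(168 \right)}\right) = \left(\left(-10 + 10 \cdot 22\right) 55 - 25711\right) \left(49962 + 0\right) = \left(\left(-10 + 220\right) 55 - 25711\right) 49962 = \left(210 \cdot 55 - 25711\right) 49962 = \left(11550 - 25711\right) 49962 = \left(-14161\right) 49962 = -707511882$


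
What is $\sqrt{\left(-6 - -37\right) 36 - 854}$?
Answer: $\sqrt{262} \approx 16.186$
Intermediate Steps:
$\sqrt{\left(-6 - -37\right) 36 - 854} = \sqrt{\left(-6 + 37\right) 36 - 854} = \sqrt{31 \cdot 36 - 854} = \sqrt{1116 - 854} = \sqrt{262}$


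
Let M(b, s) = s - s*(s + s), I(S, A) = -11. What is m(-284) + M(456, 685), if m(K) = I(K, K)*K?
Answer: -934641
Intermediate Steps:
M(b, s) = s - 2*s² (M(b, s) = s - s*2*s = s - 2*s²)
m(K) = -11*K
m(-284) + M(456, 685) = -11*(-284) + 685*(1 - 2*685) = 3124 + 685*(1 - 1370) = 3124 + 685*(-1369) = 3124 - 937765 = -934641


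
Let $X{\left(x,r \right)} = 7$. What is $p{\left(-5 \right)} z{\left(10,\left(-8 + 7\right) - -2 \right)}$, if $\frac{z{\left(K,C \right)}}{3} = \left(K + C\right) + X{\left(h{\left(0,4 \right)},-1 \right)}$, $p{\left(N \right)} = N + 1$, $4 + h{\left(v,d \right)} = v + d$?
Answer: $-216$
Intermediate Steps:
$h{\left(v,d \right)} = -4 + d + v$ ($h{\left(v,d \right)} = -4 + \left(v + d\right) = -4 + \left(d + v\right) = -4 + d + v$)
$p{\left(N \right)} = 1 + N$
$z{\left(K,C \right)} = 21 + 3 C + 3 K$ ($z{\left(K,C \right)} = 3 \left(\left(K + C\right) + 7\right) = 3 \left(\left(C + K\right) + 7\right) = 3 \left(7 + C + K\right) = 21 + 3 C + 3 K$)
$p{\left(-5 \right)} z{\left(10,\left(-8 + 7\right) - -2 \right)} = \left(1 - 5\right) \left(21 + 3 \left(\left(-8 + 7\right) - -2\right) + 3 \cdot 10\right) = - 4 \left(21 + 3 \left(-1 + 2\right) + 30\right) = - 4 \left(21 + 3 \cdot 1 + 30\right) = - 4 \left(21 + 3 + 30\right) = \left(-4\right) 54 = -216$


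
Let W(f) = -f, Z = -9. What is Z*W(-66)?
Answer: -594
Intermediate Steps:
Z*W(-66) = -(-9)*(-66) = -9*66 = -594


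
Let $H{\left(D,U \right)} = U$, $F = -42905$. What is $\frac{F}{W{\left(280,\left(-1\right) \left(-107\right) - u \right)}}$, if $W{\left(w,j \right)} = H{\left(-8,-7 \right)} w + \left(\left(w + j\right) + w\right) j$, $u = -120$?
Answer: $- \frac{42905}{176689} \approx -0.24283$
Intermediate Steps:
$W{\left(w,j \right)} = - 7 w + j \left(j + 2 w\right)$ ($W{\left(w,j \right)} = - 7 w + \left(\left(w + j\right) + w\right) j = - 7 w + \left(\left(j + w\right) + w\right) j = - 7 w + \left(j + 2 w\right) j = - 7 w + j \left(j + 2 w\right)$)
$\frac{F}{W{\left(280,\left(-1\right) \left(-107\right) - u \right)}} = - \frac{42905}{\left(\left(-1\right) \left(-107\right) - -120\right)^{2} - 1960 + 2 \left(\left(-1\right) \left(-107\right) - -120\right) 280} = - \frac{42905}{\left(107 + 120\right)^{2} - 1960 + 2 \left(107 + 120\right) 280} = - \frac{42905}{227^{2} - 1960 + 2 \cdot 227 \cdot 280} = - \frac{42905}{51529 - 1960 + 127120} = - \frac{42905}{176689}$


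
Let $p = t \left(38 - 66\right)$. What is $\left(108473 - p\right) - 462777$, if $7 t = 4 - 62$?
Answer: $-354536$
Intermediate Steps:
$t = - \frac{58}{7}$ ($t = \frac{4 - 62}{7} = \frac{1}{7} \left(-58\right) = - \frac{58}{7} \approx -8.2857$)
$p = 232$ ($p = - \frac{58 \left(38 - 66\right)}{7} = \left(- \frac{58}{7}\right) \left(-28\right) = 232$)
$\left(108473 - p\right) - 462777 = \left(108473 - 232\right) - 462777 = 108241 - 462777 = -354536$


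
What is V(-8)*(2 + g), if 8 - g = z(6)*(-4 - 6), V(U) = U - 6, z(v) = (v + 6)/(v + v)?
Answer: -280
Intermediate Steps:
z(v) = (6 + v)/(2*v) (z(v) = (6 + v)/((2*v)) = (6 + v)*(1/(2*v)) = (6 + v)/(2*v))
V(U) = -6 + U
g = 18 (g = 8 - (1/2)*(6 + 6)/6*(-4 - 6) = 8 - (1/2)*(1/6)*12*(-10) = 8 - (-10) = 8 - 1*(-10) = 8 + 10 = 18)
V(-8)*(2 + g) = (-6 - 8)*(2 + 18) = -14*20 = -280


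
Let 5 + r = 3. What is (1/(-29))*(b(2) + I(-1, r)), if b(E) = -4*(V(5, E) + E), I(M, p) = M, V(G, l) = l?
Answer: 17/29 ≈ 0.58621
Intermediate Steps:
r = -2 (r = -5 + 3 = -2)
b(E) = -8*E (b(E) = -4*(E + E) = -8*E)
(1/(-29))*(b(2) + I(-1, r)) = (1/(-29))*(-8*2 - 1) = (1*(-1/29))*(-16 - 1) = -1/29*(-17) = 17/29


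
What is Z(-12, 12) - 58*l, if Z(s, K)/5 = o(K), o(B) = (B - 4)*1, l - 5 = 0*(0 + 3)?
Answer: -250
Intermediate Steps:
l = 5 (l = 5 + 0*(0 + 3) = 5 + 0*3 = 5 + 0 = 5)
o(B) = -4 + B (o(B) = (-4 + B)*1 = -4 + B)
Z(s, K) = -20 + 5*K (Z(s, K) = 5*(-4 + K) = -20 + 5*K)
Z(-12, 12) - 58*l = (-20 + 5*12) - 58*5 = (-20 + 60) - 290 = 40 - 290 = -250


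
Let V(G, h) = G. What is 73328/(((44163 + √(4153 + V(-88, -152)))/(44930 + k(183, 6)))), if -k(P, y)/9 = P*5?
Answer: 4951354912770/81265271 - 336346370*√4065/243795813 ≈ 60840.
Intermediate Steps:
k(P, y) = -45*P (k(P, y) = -9*P*5 = -45*P)
73328/(((44163 + √(4153 + V(-88, -152)))/(44930 + k(183, 6)))) = 73328/(((44163 + √(4153 - 88))/(44930 - 45*183))) = 73328/(((44163 + √4065)/(44930 - 8235))) = 73328/(((44163 + √4065)/36695)) = 73328/(((44163 + √4065)*(1/36695))) = 73328/(44163/36695 + √4065/36695)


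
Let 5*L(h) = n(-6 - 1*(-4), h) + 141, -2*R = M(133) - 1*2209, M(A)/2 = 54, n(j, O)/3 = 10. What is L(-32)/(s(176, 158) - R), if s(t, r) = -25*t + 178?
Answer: -6/925 ≈ -0.0064865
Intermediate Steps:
s(t, r) = 178 - 25*t
n(j, O) = 30 (n(j, O) = 3*10 = 30)
M(A) = 108 (M(A) = 2*54 = 108)
R = 2101/2 (R = -(108 - 1*2209)/2 = -(108 - 2209)/2 = -1/2*(-2101) = 2101/2 ≈ 1050.5)
L(h) = 171/5 (L(h) = (30 + 141)/5 = (1/5)*171 = 171/5)
L(-32)/(s(176, 158) - R) = 171/(5*((178 - 25*176) - 1*2101/2)) = 171/(5*((178 - 4400) - 2101/2)) = 171/(5*(-4222 - 2101/2)) = 171/(5*(-10545/2)) = (171/5)*(-2/10545) = -6/925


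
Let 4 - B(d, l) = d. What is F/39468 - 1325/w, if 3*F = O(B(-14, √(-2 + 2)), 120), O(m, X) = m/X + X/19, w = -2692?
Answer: 127399633/258808880 ≈ 0.49225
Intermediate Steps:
B(d, l) = 4 - d
O(m, X) = X/19 + m/X (O(m, X) = m/X + X*(1/19) = m/X + X/19 = X/19 + m/X)
F = 819/380 (F = ((1/19)*120 + (4 - 1*(-14))/120)/3 = (120/19 + (4 + 14)*(1/120))/3 = (120/19 + 18*(1/120))/3 = (120/19 + 3/20)/3 = (⅓)*(2457/380) = 819/380 ≈ 2.1553)
F/39468 - 1325/w = (819/380)/39468 - 1325/(-2692) = (819/380)*(1/39468) - 1325*(-1/2692) = 21/384560 + 1325/2692 = 127399633/258808880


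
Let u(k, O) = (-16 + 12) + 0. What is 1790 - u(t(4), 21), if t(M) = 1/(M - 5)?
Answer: 1794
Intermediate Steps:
t(M) = 1/(-5 + M)
u(k, O) = -4 (u(k, O) = -4 + 0 = -4)
1790 - u(t(4), 21) = 1790 - 1*(-4) = 1790 + 4 = 1794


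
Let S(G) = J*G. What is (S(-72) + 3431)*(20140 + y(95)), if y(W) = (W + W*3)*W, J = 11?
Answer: 148417360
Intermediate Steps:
y(W) = 4*W² (y(W) = (W + 3*W)*W = (4*W)*W = 4*W²)
S(G) = 11*G
(S(-72) + 3431)*(20140 + y(95)) = (11*(-72) + 3431)*(20140 + 4*95²) = (-792 + 3431)*(20140 + 4*9025) = 2639*(20140 + 36100) = 2639*56240 = 148417360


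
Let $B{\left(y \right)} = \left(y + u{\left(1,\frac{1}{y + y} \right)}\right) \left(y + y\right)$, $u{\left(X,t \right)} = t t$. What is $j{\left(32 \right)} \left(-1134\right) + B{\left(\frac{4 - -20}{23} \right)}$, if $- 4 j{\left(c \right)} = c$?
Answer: $\frac{230423687}{25392} \approx 9074.7$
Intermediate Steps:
$j{\left(c \right)} = - \frac{c}{4}$
$u{\left(X,t \right)} = t^{2}$
$B{\left(y \right)} = 2 y \left(y + \frac{1}{4 y^{2}}\right)$ ($B{\left(y \right)} = \left(y + \left(\frac{1}{y + y}\right)^{2}\right) \left(y + y\right) = \left(y + \left(\frac{1}{2 y}\right)^{2}\right) 2 y = \left(y + \frac{1}{4 y^{2}}\right) 2 y = 2 y \left(y + \frac{1}{4 y^{2}}\right)$)
$j{\left(32 \right)} \left(-1134\right) + B{\left(\frac{4 - -20}{23} \right)} = \left(- \frac{1}{4}\right) 32 \left(-1134\right) + \frac{1 + 4 \left(\frac{4 - -20}{23}\right)^{3}}{2 \frac{4 - -20}{23}} = \left(-8\right) \left(-1134\right) + \frac{1 + 4 \left(\left(4 + 20\right) \frac{1}{23}\right)^{3}}{2 \left(4 + 20\right) \frac{1}{23}} = 9072 + \frac{1 + 4 \left(24 \cdot \frac{1}{23}\right)^{3}}{2 \cdot 24 \cdot \frac{1}{23}} = 9072 + \frac{1 + 4 \left(\frac{24}{23}\right)^{3}}{2 \cdot \frac{24}{23}} = 9072 + \frac{1}{2} \cdot \frac{23}{24} \left(1 + 4 \cdot \frac{13824}{12167}\right) = 9072 + \frac{1}{2} \cdot \frac{23}{24} \left(1 + \frac{55296}{12167}\right) = 9072 + \frac{1}{2} \cdot \frac{23}{24} \cdot \frac{67463}{12167} = 9072 + \frac{67463}{25392} = \frac{230423687}{25392}$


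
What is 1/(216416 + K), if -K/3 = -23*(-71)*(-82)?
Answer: 1/618134 ≈ 1.6178e-6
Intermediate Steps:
K = 401718 (K = -3*(-23*(-71))*(-82) = -4899*(-82) = -3*(-133906) = 401718)
1/(216416 + K) = 1/(216416 + 401718) = 1/618134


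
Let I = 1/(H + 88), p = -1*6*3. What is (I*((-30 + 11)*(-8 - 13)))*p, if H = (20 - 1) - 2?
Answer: -342/5 ≈ -68.400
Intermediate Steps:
H = 17 (H = 19 - 2 = 17)
p = -18 (p = -6*3 = -18)
I = 1/105 (I = 1/(17 + 88) = 1/105 ≈ 0.0095238)
(I*((-30 + 11)*(-8 - 13)))*p = (((-30 + 11)*(-8 - 13))/105)*(-18) = ((-19*(-21))/105)*(-18) = ((1/105)*399)*(-18) = (19/5)*(-18) = -342/5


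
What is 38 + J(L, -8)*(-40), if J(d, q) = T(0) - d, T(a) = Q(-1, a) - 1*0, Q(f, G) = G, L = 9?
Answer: 398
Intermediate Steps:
T(a) = a (T(a) = a - 1*0 = a + 0 = a)
J(d, q) = -d (J(d, q) = 0 - d = -d)
38 + J(L, -8)*(-40) = 38 - 1*9*(-40) = 38 - 9*(-40) = 38 + 360 = 398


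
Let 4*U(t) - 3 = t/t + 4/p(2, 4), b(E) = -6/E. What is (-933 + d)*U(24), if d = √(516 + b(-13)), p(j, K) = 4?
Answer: -4665/4 + 15*√9698/52 ≈ -1137.8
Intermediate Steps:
U(t) = 5/4 (U(t) = ¾ + (t/t + 4/4)/4 = ¾ + (1 + 4*(¼))/4 = ¾ + (1 + 1)/4 = ¾ + (¼)*2 = ¾ + ½ = 5/4)
d = 3*√9698/13 (d = √(516 - 6/(-13)) = √(516 - 6*(-1/13)) = √(516 + 6/13) = √(6714/13) = 3*√9698/13 ≈ 22.726)
(-933 + d)*U(24) = (-933 + 3*√9698/13)*(5/4) = -4665/4 + 15*√9698/52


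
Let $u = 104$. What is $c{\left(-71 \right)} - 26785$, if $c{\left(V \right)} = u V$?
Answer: $-34169$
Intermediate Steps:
$c{\left(V \right)} = 104 V$
$c{\left(-71 \right)} - 26785 = 104 \left(-71\right) - 26785 = -7384 - 26785 = -34169$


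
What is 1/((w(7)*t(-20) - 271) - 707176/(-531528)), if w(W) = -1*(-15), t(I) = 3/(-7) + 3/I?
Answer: -1860348/517824355 ≈ -0.0035926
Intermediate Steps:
t(I) = -3/7 + 3/I (t(I) = 3*(-⅐) + 3/I = -3/7 + 3/I)
w(W) = 15
1/((w(7)*t(-20) - 271) - 707176/(-531528)) = 1/((15*(-3/7 + 3/(-20)) - 271) - 707176/(-531528)) = 1/((15*(-3/7 + 3*(-1/20)) - 271) - 707176*(-1/531528)) = 1/((15*(-3/7 - 3/20) - 271) + 88397/66441) = 1/((15*(-81/140) - 271) + 88397/66441) = 1/((-243/28 - 271) + 88397/66441) = 1/(-7831/28 + 88397/66441) = 1/(-517824355/1860348) = -1860348/517824355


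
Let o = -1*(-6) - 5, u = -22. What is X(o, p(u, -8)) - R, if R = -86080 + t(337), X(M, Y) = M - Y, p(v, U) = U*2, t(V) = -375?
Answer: 86472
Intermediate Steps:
p(v, U) = 2*U
o = 1 (o = 6 - 5 = 1)
R = -86455 (R = -86080 - 375 = -86455)
X(o, p(u, -8)) - R = (1 - 2*(-8)) - 1*(-86455) = (1 - 1*(-16)) + 86455 = (1 + 16) + 86455 = 17 + 86455 = 86472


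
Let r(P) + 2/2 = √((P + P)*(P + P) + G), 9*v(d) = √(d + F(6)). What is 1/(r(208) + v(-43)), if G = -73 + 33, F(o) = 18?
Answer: 9/(-9 + 5*I + 162*√534) ≈ 0.0024099 - 3.2265e-6*I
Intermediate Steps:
G = -40
v(d) = √(18 + d)/9 (v(d) = √(d + 18)/9 = √(18 + d)/9)
r(P) = -1 + √(-40 + 4*P²) (r(P) = -1 + √((P + P)*(P + P) - 40) = -1 + √((2*P)*(2*P) - 40) = -1 + √(4*P² - 40) = -1 + √(-40 + 4*P²))
1/(r(208) + v(-43)) = 1/((-1 + 2*√(-10 + 208²)) + √(18 - 43)/9) = 1/((-1 + 2*√(-10 + 43264)) + √(-25)/9) = 1/((-1 + 2*√43254) + (5*I)/9) = 1/((-1 + 2*(9*√534)) + 5*I/9) = 1/((-1 + 18*√534) + 5*I/9) = 1/(-1 + 18*√534 + 5*I/9)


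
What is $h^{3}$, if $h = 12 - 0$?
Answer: $1728$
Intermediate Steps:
$h = 12$ ($h = 12 + 0 = 12$)
$h^{3} = 12^{3} = 1728$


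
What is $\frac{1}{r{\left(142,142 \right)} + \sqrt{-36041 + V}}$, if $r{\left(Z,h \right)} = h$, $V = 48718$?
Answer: $\frac{142}{7487} - \frac{\sqrt{12677}}{7487} \approx 0.0039278$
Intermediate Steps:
$\frac{1}{r{\left(142,142 \right)} + \sqrt{-36041 + V}} = \frac{1}{142 + \sqrt{-36041 + 48718}} = \frac{1}{142 + \sqrt{12677}}$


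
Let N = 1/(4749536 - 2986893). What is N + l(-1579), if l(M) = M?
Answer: -2783213296/1762643 ≈ -1579.0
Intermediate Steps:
N = 1/1762643 ≈ 5.6733e-7
N + l(-1579) = 1/1762643 - 1579 = -2783213296/1762643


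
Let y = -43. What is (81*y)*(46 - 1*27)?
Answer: -66177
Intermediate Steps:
(81*y)*(46 - 1*27) = (81*(-43))*(46 - 1*27) = -3483*(46 - 27) = -3483*19 = -66177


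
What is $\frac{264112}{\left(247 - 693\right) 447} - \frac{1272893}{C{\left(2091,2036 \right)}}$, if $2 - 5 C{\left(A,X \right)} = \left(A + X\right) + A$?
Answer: $\frac{211198458523}{206539032} \approx 1022.6$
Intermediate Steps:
$C{\left(A,X \right)} = \frac{2}{5} - \frac{2 A}{5} - \frac{X}{5}$ ($C{\left(A,X \right)} = \frac{2}{5} - \frac{\left(A + X\right) + A}{5} = \frac{2}{5} - \frac{X + 2 A}{5} = \frac{2}{5} - \left(\frac{X}{5} + \frac{2 A}{5}\right) = \frac{2}{5} - \frac{2 A}{5} - \frac{X}{5}$)
$\frac{264112}{\left(247 - 693\right) 447} - \frac{1272893}{C{\left(2091,2036 \right)}} = \frac{264112}{\left(247 - 693\right) 447} - \frac{1272893}{\frac{2}{5} - \frac{4182}{5} - \frac{2036}{5}} = \frac{264112}{\left(-446\right) 447} - \frac{1272893}{\frac{2}{5} - \frac{4182}{5} - \frac{2036}{5}} = \frac{264112}{-199362} - \frac{1272893}{- \frac{6216}{5}} = 264112 \left(- \frac{1}{199362}\right) - - \frac{6364465}{6216} = - \frac{132056}{99681} + \frac{6364465}{6216} = \frac{211198458523}{206539032}$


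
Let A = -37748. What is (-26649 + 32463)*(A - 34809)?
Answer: -421846398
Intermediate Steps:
(-26649 + 32463)*(A - 34809) = (-26649 + 32463)*(-37748 - 34809) = 5814*(-72557) = -421846398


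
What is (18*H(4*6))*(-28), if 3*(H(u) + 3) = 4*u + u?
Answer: -18648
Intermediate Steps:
H(u) = -3 + 5*u/3 (H(u) = -3 + (4*u + u)/3 = -3 + (5*u)/3 = -3 + 5*u/3)
(18*H(4*6))*(-28) = (18*(-3 + 5*(4*6)/3))*(-28) = (18*(-3 + (5/3)*24))*(-28) = (18*(-3 + 40))*(-28) = (18*37)*(-28) = 666*(-28) = -18648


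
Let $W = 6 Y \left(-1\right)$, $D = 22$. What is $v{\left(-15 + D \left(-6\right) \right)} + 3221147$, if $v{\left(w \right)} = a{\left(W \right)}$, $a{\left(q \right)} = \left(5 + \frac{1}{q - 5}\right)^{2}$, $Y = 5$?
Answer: $\frac{3945935351}{1225} \approx 3.2212 \cdot 10^{6}$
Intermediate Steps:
$W = -30$ ($W = 6 \cdot 5 \left(-1\right) = 30 \left(-1\right) = -30$)
$a{\left(q \right)} = \left(5 + \frac{1}{-5 + q}\right)^{2}$
$v{\left(w \right)} = \frac{30276}{1225}$ ($v{\left(w \right)} = \frac{\left(-24 + 5 \left(-30\right)\right)^{2}}{\left(-5 - 30\right)^{2}} = \frac{\left(-24 - 150\right)^{2}}{1225} = \left(-174\right)^{2} \cdot \frac{1}{1225} = 30276 \cdot \frac{1}{1225} = \frac{30276}{1225}$)
$v{\left(-15 + D \left(-6\right) \right)} + 3221147 = \frac{30276}{1225} + 3221147 = \frac{3945935351}{1225}$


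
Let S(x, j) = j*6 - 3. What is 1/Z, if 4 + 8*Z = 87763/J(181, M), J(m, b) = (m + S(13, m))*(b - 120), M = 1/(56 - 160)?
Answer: -15775984/9028911 ≈ -1.7473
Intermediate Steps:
M = -1/104 (M = 1/(-104) = -1/104 ≈ -0.0096154)
S(x, j) = -3 + 6*j (S(x, j) = 6*j - 3 = -3 + 6*j)
J(m, b) = (-120 + b)*(-3 + 7*m) (J(m, b) = (m + (-3 + 6*m))*(b - 120) = (-3 + 7*m)*(-120 + b) = (-120 + b)*(-3 + 7*m))
Z = -9028911/15775984 (Z = -1/2 + (87763/(360 - 840*181 - 3*(-1/104) + 7*(-1/104)*181))/8 = -1/2 + (87763/(360 - 152040 + 3/104 - 1267/104))/8 = -1/2 + (87763/(-1971998/13))/8 = -1/2 + (87763*(-13/1971998))/8 = -1/2 + (1/8)*(-1140919/1971998) = -1/2 - 1140919/15775984 = -9028911/15775984 ≈ -0.57232)
1/Z = 1/(-9028911/15775984) = -15775984/9028911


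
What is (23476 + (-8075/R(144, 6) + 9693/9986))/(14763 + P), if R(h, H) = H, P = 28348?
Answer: 331502306/645759669 ≈ 0.51335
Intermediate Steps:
(23476 + (-8075/R(144, 6) + 9693/9986))/(14763 + P) = (23476 + (-8075/6 + 9693/9986))/(14763 + 28348) = (23476 + (-8075*1/6 + 9693*(1/9986)))/43111 = (23476 + (-8075/6 + 9693/9986))*(1/43111) = (23476 - 20144698/14979)*(1/43111) = (331502306/14979)*(1/43111) = 331502306/645759669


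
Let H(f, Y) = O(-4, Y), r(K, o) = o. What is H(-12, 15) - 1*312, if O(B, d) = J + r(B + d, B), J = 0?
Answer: -316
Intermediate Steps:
O(B, d) = B (O(B, d) = 0 + B = B)
H(f, Y) = -4
H(-12, 15) - 1*312 = -4 - 1*312 = -4 - 312 = -316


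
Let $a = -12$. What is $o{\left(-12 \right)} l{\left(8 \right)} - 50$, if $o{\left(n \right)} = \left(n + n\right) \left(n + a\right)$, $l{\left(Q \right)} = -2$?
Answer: $-1202$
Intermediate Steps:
$o{\left(n \right)} = 2 n \left(-12 + n\right)$ ($o{\left(n \right)} = \left(n + n\right) \left(n - 12\right) = 2 n \left(-12 + n\right)$)
$o{\left(-12 \right)} l{\left(8 \right)} - 50 = 2 \left(-12\right) \left(-12 - 12\right) \left(-2\right) - 50 = 2 \left(-12\right) \left(-24\right) \left(-2\right) - 50 = 576 \left(-2\right) - 50 = -1152 - 50 = -1202$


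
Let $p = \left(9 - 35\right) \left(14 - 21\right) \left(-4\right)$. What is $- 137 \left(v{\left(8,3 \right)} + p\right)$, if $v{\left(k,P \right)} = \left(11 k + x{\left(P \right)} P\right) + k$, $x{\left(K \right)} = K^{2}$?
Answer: $82885$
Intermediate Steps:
$v{\left(k,P \right)} = P^{3} + 12 k$ ($v{\left(k,P \right)} = \left(11 k + P^{2} P\right) + k = \left(11 k + P^{3}\right) + k = \left(P^{3} + 11 k\right) + k = P^{3} + 12 k$)
$p = -728$ ($p = \left(-26\right) \left(-7\right) \left(-4\right) = 182 \left(-4\right) = -728$)
$- 137 \left(v{\left(8,3 \right)} + p\right) = - 137 \left(\left(3^{3} + 12 \cdot 8\right) - 728\right) = - 137 \left(\left(27 + 96\right) - 728\right) = - 137 \left(123 - 728\right) = \left(-137\right) \left(-605\right) = 82885$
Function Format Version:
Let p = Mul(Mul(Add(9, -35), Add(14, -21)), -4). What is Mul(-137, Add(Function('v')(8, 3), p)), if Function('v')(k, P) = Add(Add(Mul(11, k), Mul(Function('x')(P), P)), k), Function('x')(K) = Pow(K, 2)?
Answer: 82885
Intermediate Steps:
Function('v')(k, P) = Add(Pow(P, 3), Mul(12, k)) (Function('v')(k, P) = Add(Add(Mul(11, k), Mul(Pow(P, 2), P)), k) = Add(Add(Mul(11, k), Pow(P, 3)), k) = Add(Add(Pow(P, 3), Mul(11, k)), k) = Add(Pow(P, 3), Mul(12, k)))
p = -728 (p = Mul(Mul(-26, -7), -4) = Mul(182, -4) = -728)
Mul(-137, Add(Function('v')(8, 3), p)) = Mul(-137, Add(Add(Pow(3, 3), Mul(12, 8)), -728)) = Mul(-137, Add(Add(27, 96), -728)) = Mul(-137, Add(123, -728)) = Mul(-137, -605) = 82885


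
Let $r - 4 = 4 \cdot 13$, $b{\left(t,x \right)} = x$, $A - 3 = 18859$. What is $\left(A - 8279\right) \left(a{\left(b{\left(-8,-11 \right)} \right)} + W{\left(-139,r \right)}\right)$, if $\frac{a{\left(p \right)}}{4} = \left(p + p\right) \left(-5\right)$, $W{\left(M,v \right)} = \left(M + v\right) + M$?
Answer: $2307094$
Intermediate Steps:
$A = 18862$ ($A = 3 + 18859 = 18862$)
$r = 56$ ($r = 4 + 4 \cdot 13 = 4 + 52 = 56$)
$W{\left(M,v \right)} = v + 2 M$
$a{\left(p \right)} = - 40 p$ ($a{\left(p \right)} = 4 \left(p + p\right) \left(-5\right) = 4 \cdot 2 p \left(-5\right) = 4 \left(- 10 p\right) = - 40 p$)
$\left(A - 8279\right) \left(a{\left(b{\left(-8,-11 \right)} \right)} + W{\left(-139,r \right)}\right) = \left(18862 - 8279\right) \left(\left(-40\right) \left(-11\right) + \left(56 + 2 \left(-139\right)\right)\right) = \left(18862 - 8279\right) \left(440 + \left(56 - 278\right)\right) = \left(18862 - 8279\right) \left(440 - 222\right) = 10583 \cdot 218 = 2307094$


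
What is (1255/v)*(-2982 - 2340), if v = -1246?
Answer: 3339555/623 ≈ 5360.4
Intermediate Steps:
(1255/v)*(-2982 - 2340) = (1255/(-1246))*(-2982 - 2340) = (1255*(-1/1246))*(-5322) = -1255/1246*(-5322) = 3339555/623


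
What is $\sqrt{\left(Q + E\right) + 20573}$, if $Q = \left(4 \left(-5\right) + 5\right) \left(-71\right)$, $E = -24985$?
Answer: $i \sqrt{3347} \approx 57.853 i$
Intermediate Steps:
$Q = 1065$ ($Q = \left(-20 + 5\right) \left(-71\right) = \left(-15\right) \left(-71\right) = 1065$)
$\sqrt{\left(Q + E\right) + 20573} = \sqrt{\left(1065 - 24985\right) + 20573} = \sqrt{-23920 + 20573} = \sqrt{-3347} = i \sqrt{3347}$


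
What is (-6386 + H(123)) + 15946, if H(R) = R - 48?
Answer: 9635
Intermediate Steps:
H(R) = -48 + R
(-6386 + H(123)) + 15946 = (-6386 + (-48 + 123)) + 15946 = (-6386 + 75) + 15946 = -6311 + 15946 = 9635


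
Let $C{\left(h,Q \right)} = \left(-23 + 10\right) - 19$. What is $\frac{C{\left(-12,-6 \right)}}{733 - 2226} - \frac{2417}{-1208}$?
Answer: $\frac{3647237}{1803544} \approx 2.0223$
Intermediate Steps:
$C{\left(h,Q \right)} = -32$ ($C{\left(h,Q \right)} = -13 - 19 = -32$)
$\frac{C{\left(-12,-6 \right)}}{733 - 2226} - \frac{2417}{-1208} = - \frac{32}{733 - 2226} - \frac{2417}{-1208} = - \frac{32}{-1493} - - \frac{2417}{1208} = \left(-32\right) \left(- \frac{1}{1493}\right) + \frac{2417}{1208} = \frac{32}{1493} + \frac{2417}{1208} = \frac{3647237}{1803544}$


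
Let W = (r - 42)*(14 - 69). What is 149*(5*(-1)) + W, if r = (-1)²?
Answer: 1510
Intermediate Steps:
r = 1
W = 2255 (W = (1 - 42)*(14 - 69) = -41*(-55) = 2255)
149*(5*(-1)) + W = 149*(5*(-1)) + 2255 = 149*(-5) + 2255 = -745 + 2255 = 1510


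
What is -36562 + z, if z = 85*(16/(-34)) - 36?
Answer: -36638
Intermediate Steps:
z = -76 (z = 85*(16*(-1/34)) - 36 = 85*(-8/17) - 36 = -40 - 36 = -76)
-36562 + z = -36562 - 76 = -36638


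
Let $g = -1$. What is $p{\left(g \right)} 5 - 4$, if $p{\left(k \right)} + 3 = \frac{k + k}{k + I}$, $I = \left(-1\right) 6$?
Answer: $- \frac{123}{7} \approx -17.571$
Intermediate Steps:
$I = -6$
$p{\left(k \right)} = -3 + \frac{2 k}{-6 + k}$ ($p{\left(k \right)} = -3 + \frac{k + k}{k - 6} = -3 + \frac{2 k}{-6 + k}$)
$p{\left(g \right)} 5 - 4 = \frac{18 - -1}{-6 - 1} \cdot 5 - 4 = \frac{18 + 1}{-7} \cdot 5 - 4 = \left(- \frac{1}{7}\right) 19 \cdot 5 - 4 = \left(- \frac{19}{7}\right) 5 - 4 = - \frac{95}{7} - 4 = - \frac{123}{7}$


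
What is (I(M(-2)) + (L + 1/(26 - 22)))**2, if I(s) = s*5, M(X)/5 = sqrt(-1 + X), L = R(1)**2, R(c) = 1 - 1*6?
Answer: -19799/16 + 2525*I*sqrt(3)/2 ≈ -1237.4 + 2186.7*I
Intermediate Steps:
R(c) = -5 (R(c) = 1 - 6 = -5)
L = 25 (L = (-5)**2 = 25)
M(X) = 5*sqrt(-1 + X)
I(s) = 5*s
(I(M(-2)) + (L + 1/(26 - 22)))**2 = (5*(5*sqrt(-1 - 2)) + (25 + 1/(26 - 22)))**2 = (5*(5*sqrt(-3)) + (25 + 1/4))**2 = (5*(5*(I*sqrt(3))) + (25 + 1/4))**2 = (5*(5*I*sqrt(3)) + 101/4)**2 = (25*I*sqrt(3) + 101/4)**2 = (101/4 + 25*I*sqrt(3))**2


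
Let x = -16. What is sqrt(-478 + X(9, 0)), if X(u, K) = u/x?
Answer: I*sqrt(7657)/4 ≈ 21.876*I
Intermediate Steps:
X(u, K) = -u/16 (X(u, K) = u/(-16) = u*(-1/16) = -u/16)
sqrt(-478 + X(9, 0)) = sqrt(-478 - 1/16*9) = sqrt(-478 - 9/16) = sqrt(-7657/16) = I*sqrt(7657)/4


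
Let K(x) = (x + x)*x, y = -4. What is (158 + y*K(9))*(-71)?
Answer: 34790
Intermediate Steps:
K(x) = 2*x**2 (K(x) = (2*x)*x = 2*x**2)
(158 + y*K(9))*(-71) = (158 - 8*9**2)*(-71) = (158 - 8*81)*(-71) = (158 - 4*162)*(-71) = (158 - 648)*(-71) = -490*(-71) = 34790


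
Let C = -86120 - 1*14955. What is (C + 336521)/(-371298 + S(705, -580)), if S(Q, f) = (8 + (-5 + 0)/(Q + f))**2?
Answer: -147153750/232021649 ≈ -0.63422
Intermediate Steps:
C = -101075 (C = -86120 - 14955 = -101075)
S(Q, f) = (8 - 5/(Q + f))**2
(C + 336521)/(-371298 + S(705, -580)) = (-101075 + 336521)/(-371298 + (-5 + 8*705 + 8*(-580))**2/(705 - 580)**2) = 235446/(-371298 + (-5 + 5640 - 4640)**2/125**2) = 235446/(-371298 + (1/15625)*995**2) = 235446/(-371298 + (1/15625)*990025) = 235446/(-371298 + 39601/625) = 235446/(-232021649/625) = 235446*(-625/232021649) = -147153750/232021649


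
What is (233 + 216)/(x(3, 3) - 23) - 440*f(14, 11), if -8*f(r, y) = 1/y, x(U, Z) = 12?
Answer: -394/11 ≈ -35.818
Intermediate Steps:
f(r, y) = -1/(8*y)
(233 + 216)/(x(3, 3) - 23) - 440*f(14, 11) = (233 + 216)/(12 - 23) - (-55)/11 = 449/(-11) - (-55)/11 = 449*(-1/11) - 440*(-1/88) = -449/11 + 5 = -394/11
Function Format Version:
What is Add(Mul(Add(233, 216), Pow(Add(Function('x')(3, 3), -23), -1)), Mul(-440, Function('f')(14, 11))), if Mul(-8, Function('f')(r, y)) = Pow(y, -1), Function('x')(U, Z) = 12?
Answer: Rational(-394, 11) ≈ -35.818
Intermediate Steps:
Function('f')(r, y) = Mul(Rational(-1, 8), Pow(y, -1))
Add(Mul(Add(233, 216), Pow(Add(Function('x')(3, 3), -23), -1)), Mul(-440, Function('f')(14, 11))) = Add(Mul(Add(233, 216), Pow(Add(12, -23), -1)), Mul(-440, Mul(Rational(-1, 8), Pow(11, -1)))) = Add(Mul(449, Pow(-11, -1)), Mul(-440, Mul(Rational(-1, 8), Rational(1, 11)))) = Add(Mul(449, Rational(-1, 11)), Mul(-440, Rational(-1, 88))) = Add(Rational(-449, 11), 5) = Rational(-394, 11)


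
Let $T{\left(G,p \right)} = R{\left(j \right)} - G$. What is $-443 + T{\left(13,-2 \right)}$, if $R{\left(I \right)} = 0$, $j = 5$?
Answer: $-456$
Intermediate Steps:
$T{\left(G,p \right)} = - G$ ($T{\left(G,p \right)} = 0 - G = - G$)
$-443 + T{\left(13,-2 \right)} = -443 - 13 = -456$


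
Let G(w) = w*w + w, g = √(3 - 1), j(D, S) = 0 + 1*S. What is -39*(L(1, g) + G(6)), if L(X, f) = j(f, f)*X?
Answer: -1638 - 39*√2 ≈ -1693.2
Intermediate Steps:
j(D, S) = S (j(D, S) = 0 + S = S)
g = √2 ≈ 1.4142
L(X, f) = X*f (L(X, f) = f*X = X*f)
G(w) = w + w² (G(w) = w² + w = w + w²)
-39*(L(1, g) + G(6)) = -39*(1*√2 + 6*(1 + 6)) = -39*(√2 + 6*7) = -39*(√2 + 42) = -39*(42 + √2) = -1638 - 39*√2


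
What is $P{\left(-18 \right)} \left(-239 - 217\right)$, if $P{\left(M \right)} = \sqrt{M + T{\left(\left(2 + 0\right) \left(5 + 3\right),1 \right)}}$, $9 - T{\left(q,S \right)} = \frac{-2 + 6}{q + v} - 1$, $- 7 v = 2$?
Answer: $- \frac{456 i \sqrt{24970}}{55} \approx - 1310.1 i$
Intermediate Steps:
$v = - \frac{2}{7}$ ($v = \left(- \frac{1}{7}\right) 2 = - \frac{2}{7} \approx -0.28571$)
$T{\left(q,S \right)} = 10 - \frac{4}{- \frac{2}{7} + q}$ ($T{\left(q,S \right)} = 9 - \left(\frac{-2 + 6}{q - \frac{2}{7}} - 1\right) = 9 - \left(\frac{4}{- \frac{2}{7} + q} - 1\right) = 9 - \left(-1 + \frac{4}{- \frac{2}{7} + q}\right) = 9 + \left(1 - \frac{4}{- \frac{2}{7} + q}\right) = 10 - \frac{4}{- \frac{2}{7} + q}$)
$P{\left(M \right)} = \sqrt{\frac{536}{55} + M}$ ($P{\left(M \right)} = \sqrt{M + \frac{2 \left(-24 + 35 \left(2 + 0\right) \left(5 + 3\right)\right)}{-2 + 7 \left(2 + 0\right) \left(5 + 3\right)}} = \sqrt{M + \frac{2 \left(-24 + 35 \cdot 2 \cdot 8\right)}{-2 + 7 \cdot 2 \cdot 8}} = \sqrt{M + \frac{2 \left(-24 + 35 \cdot 16\right)}{-2 + 7 \cdot 16}} = \sqrt{M + \frac{2 \left(-24 + 560\right)}{-2 + 112}} = \sqrt{M + 2 \cdot \frac{1}{110} \cdot 536} = \sqrt{M + \frac{536}{55}} = \sqrt{\frac{536}{55} + M}$)
$P{\left(-18 \right)} \left(-239 - 217\right) = \frac{\sqrt{29480 + 3025 \left(-18\right)}}{55} \left(-239 - 217\right) = \frac{\sqrt{29480 - 54450}}{55} \left(-456\right) = \frac{\sqrt{-24970}}{55} \left(-456\right) = \frac{i \sqrt{24970}}{55} \left(-456\right) = - \frac{456 i \sqrt{24970}}{55}$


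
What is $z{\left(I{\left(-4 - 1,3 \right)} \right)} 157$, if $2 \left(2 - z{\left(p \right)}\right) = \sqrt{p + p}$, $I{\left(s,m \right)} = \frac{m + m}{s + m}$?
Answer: $314 - \frac{157 i \sqrt{6}}{2} \approx 314.0 - 192.28 i$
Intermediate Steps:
$I{\left(s,m \right)} = \frac{2 m}{m + s}$
$z{\left(p \right)} = 2 - \frac{\sqrt{2} \sqrt{p}}{2}$ ($z{\left(p \right)} = 2 - \frac{\sqrt{p + p}}{2} = 2 - \frac{\sqrt{2 p}}{2} = 2 - \frac{\sqrt{2} \sqrt{p}}{2}$)
$z{\left(I{\left(-4 - 1,3 \right)} \right)} 157 = \left(2 - \frac{\sqrt{2} \sqrt{2 \cdot 3 \frac{1}{3 - 5}}}{2}\right) 157 = \left(2 - \frac{\sqrt{2} \sqrt{2 \cdot 3 \frac{1}{-2}}}{2}\right) 157 = \left(2 - \frac{\sqrt{2} \sqrt{2 \cdot 3 \left(- \frac{1}{2}\right)}}{2}\right) 157 = \left(2 - \frac{\sqrt{2} \sqrt{-3}}{2}\right) 157 = \left(2 - \frac{\sqrt{2} i \sqrt{3}}{2}\right) 157 = \left(2 - \frac{i \sqrt{6}}{2}\right) 157 = 314 - \frac{157 i \sqrt{6}}{2}$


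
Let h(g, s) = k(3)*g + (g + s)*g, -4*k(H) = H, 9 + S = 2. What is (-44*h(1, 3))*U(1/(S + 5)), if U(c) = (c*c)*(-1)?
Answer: 143/4 ≈ 35.750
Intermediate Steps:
S = -7 (S = -9 + 2 = -7)
k(H) = -H/4
U(c) = -c**2 (U(c) = c**2*(-1) = -c**2)
h(g, s) = -3*g/4 + g*(g + s) (h(g, s) = (-1/4*3)*g + (g + s)*g = -3*g/4 + g*(g + s))
(-44*h(1, 3))*U(1/(S + 5)) = (-11*(-3 + 4*1 + 4*3))*(-(1/(-7 + 5))**2) = (-11*(-3 + 4 + 12))*(-(1/(-2))**2) = (-11*13)*(-(-1/2)**2) = (-44*13/4)*(-1*1/4) = -143*(-1/4) = 143/4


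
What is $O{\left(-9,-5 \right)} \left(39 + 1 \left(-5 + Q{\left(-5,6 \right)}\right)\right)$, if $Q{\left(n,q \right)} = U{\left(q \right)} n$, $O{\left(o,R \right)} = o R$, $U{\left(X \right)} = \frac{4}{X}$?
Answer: $1380$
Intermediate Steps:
$O{\left(o,R \right)} = R o$
$Q{\left(n,q \right)} = \frac{4 n}{q}$ ($Q{\left(n,q \right)} = \frac{4}{q} n = \frac{4 n}{q}$)
$O{\left(-9,-5 \right)} \left(39 + 1 \left(-5 + Q{\left(-5,6 \right)}\right)\right) = \left(-5\right) \left(-9\right) \left(39 + 1 \left(-5 + 4 \left(-5\right) \frac{1}{6}\right)\right) = 45 \left(39 + 1 \left(-5 + 4 \left(-5\right) \frac{1}{6}\right)\right) = 45 \left(39 + 1 \left(-5 - \frac{10}{3}\right)\right) = 45 \left(39 + 1 \left(- \frac{25}{3}\right)\right) = 45 \left(39 - \frac{25}{3}\right) = 45 \cdot \frac{92}{3} = 1380$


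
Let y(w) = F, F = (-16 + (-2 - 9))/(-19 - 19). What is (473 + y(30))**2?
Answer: 324036001/1444 ≈ 2.2440e+5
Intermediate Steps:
F = 27/38 (F = (-16 - 11)/(-38) = -27*(-1/38) = 27/38 ≈ 0.71053)
y(w) = 27/38
(473 + y(30))**2 = (473 + 27/38)**2 = (18001/38)**2 = 324036001/1444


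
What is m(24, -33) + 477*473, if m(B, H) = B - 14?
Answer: 225631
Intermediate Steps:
m(B, H) = -14 + B
m(24, -33) + 477*473 = (-14 + 24) + 477*473 = 10 + 225621 = 225631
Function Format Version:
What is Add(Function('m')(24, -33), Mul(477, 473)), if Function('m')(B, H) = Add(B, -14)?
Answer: 225631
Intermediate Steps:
Function('m')(B, H) = Add(-14, B)
Add(Function('m')(24, -33), Mul(477, 473)) = Add(Add(-14, 24), Mul(477, 473)) = Add(10, 225621) = 225631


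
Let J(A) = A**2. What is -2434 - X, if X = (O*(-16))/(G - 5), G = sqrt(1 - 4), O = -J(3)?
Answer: -16858/7 + 36*I*sqrt(3)/7 ≈ -2408.3 + 8.9077*I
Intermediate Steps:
O = -9 (O = -1*3**2 = -1*9 = -9)
G = I*sqrt(3) (G = sqrt(-3) = I*sqrt(3) ≈ 1.732*I)
X = 144/(-5 + I*sqrt(3)) (X = (-9*(-16))/(I*sqrt(3) - 5) = 144/(-5 + I*sqrt(3)) ≈ -25.714 - 8.9077*I)
-2434 - X = -2434 - (-180/7 - 36*I*sqrt(3)/7) = -2434 + (180/7 + 36*I*sqrt(3)/7) = -16858/7 + 36*I*sqrt(3)/7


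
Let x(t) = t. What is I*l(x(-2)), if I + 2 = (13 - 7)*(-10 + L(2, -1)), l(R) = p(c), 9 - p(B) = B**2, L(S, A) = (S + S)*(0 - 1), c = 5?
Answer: 1376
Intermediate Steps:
L(S, A) = -2*S (L(S, A) = (2*S)*(-1) = -2*S)
p(B) = 9 - B**2
l(R) = -16 (l(R) = 9 - 1*5**2 = 9 - 1*25 = 9 - 25 = -16)
I = -86 (I = -2 + (13 - 7)*(-10 - 2*2) = -2 + 6*(-10 - 4) = -2 + 6*(-14) = -2 - 84 = -86)
I*l(x(-2)) = -86*(-16) = 1376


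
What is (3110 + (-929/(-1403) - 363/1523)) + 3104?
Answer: 13278788144/2136769 ≈ 6214.4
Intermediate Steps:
(3110 + (-929/(-1403) - 363/1523)) + 3104 = (3110 + (-929*(-1/1403) - 363*1/1523)) + 3104 = (3110 + (929/1403 - 363/1523)) + 3104 = (3110 + 905578/2136769) + 3104 = 6646257168/2136769 + 3104 = 13278788144/2136769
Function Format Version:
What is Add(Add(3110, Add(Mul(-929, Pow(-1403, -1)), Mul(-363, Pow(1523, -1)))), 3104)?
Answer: Rational(13278788144, 2136769) ≈ 6214.4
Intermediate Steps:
Add(Add(3110, Add(Mul(-929, Pow(-1403, -1)), Mul(-363, Pow(1523, -1)))), 3104) = Add(Add(3110, Add(Mul(-929, Rational(-1, 1403)), Mul(-363, Rational(1, 1523)))), 3104) = Add(Add(3110, Add(Rational(929, 1403), Rational(-363, 1523))), 3104) = Add(Add(3110, Rational(905578, 2136769)), 3104) = Add(Rational(6646257168, 2136769), 3104) = Rational(13278788144, 2136769)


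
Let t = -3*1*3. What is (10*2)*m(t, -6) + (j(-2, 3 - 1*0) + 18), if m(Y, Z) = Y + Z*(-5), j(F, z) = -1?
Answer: 437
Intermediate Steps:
t = -9 (t = -3*3 = -9)
m(Y, Z) = Y - 5*Z
(10*2)*m(t, -6) + (j(-2, 3 - 1*0) + 18) = (10*2)*(-9 - 5*(-6)) + (-1 + 18) = 20*(-9 + 30) + 17 = 20*21 + 17 = 420 + 17 = 437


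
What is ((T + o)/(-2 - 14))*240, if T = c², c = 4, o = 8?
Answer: -360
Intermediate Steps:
T = 16 (T = 4² = 16)
((T + o)/(-2 - 14))*240 = ((16 + 8)/(-2 - 14))*240 = (24/(-16))*240 = (24*(-1/16))*240 = -3/2*240 = -360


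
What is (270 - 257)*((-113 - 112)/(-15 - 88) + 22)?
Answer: 32383/103 ≈ 314.40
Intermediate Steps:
(270 - 257)*((-113 - 112)/(-15 - 88) + 22) = 13*(-225/(-103) + 22) = 13*(-225*(-1/103) + 22) = 13*(225/103 + 22) = 13*(2491/103) = 32383/103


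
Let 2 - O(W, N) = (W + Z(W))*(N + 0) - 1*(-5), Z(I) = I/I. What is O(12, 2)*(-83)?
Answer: 2407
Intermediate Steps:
Z(I) = 1
O(W, N) = -3 - N*(1 + W) (O(W, N) = 2 - ((W + 1)*(N + 0) - 1*(-5)) = 2 - ((1 + W)*N + 5) = 2 - (N*(1 + W) + 5) = 2 - (5 + N*(1 + W)) = 2 + (-5 - N*(1 + W)) = -3 - N*(1 + W))
O(12, 2)*(-83) = (-3 - 1*2 - 1*2*12)*(-83) = (-3 - 2 - 24)*(-83) = -29*(-83) = 2407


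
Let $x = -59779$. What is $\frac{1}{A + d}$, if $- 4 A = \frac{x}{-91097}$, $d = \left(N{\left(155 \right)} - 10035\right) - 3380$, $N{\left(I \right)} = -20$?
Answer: $- \frac{364388}{4895612559} \approx -7.4432 \cdot 10^{-5}$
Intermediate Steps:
$d = -13435$ ($d = \left(-20 - 10035\right) - 3380 = -10055 - 3380 = -13435$)
$A = - \frac{59779}{364388}$ ($A = - \frac{\left(-59779\right) \frac{1}{-91097}}{4} = - \frac{\left(-59779\right) \left(- \frac{1}{91097}\right)}{4} = \left(- \frac{1}{4}\right) \frac{59779}{91097} = - \frac{59779}{364388} \approx -0.16405$)
$\frac{1}{A + d} = \frac{1}{- \frac{59779}{364388} - 13435} = \frac{1}{- \frac{4895612559}{364388}} = - \frac{364388}{4895612559}$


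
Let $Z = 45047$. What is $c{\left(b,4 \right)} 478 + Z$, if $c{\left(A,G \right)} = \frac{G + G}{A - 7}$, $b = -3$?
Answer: $\frac{223323}{5} \approx 44665.0$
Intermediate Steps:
$c{\left(A,G \right)} = \frac{2 G}{-7 + A}$
$c{\left(b,4 \right)} 478 + Z = 2 \cdot 4 \frac{1}{-7 - 3} \cdot 478 + 45047 = 2 \cdot 4 \frac{1}{-10} \cdot 478 + 45047 = 2 \cdot 4 \left(- \frac{1}{10}\right) 478 + 45047 = \left(- \frac{4}{5}\right) 478 + 45047 = - \frac{1912}{5} + 45047 = \frac{223323}{5}$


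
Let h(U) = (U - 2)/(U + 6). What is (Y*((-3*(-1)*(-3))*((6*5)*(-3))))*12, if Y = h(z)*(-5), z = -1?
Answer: 29160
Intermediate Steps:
h(U) = (-2 + U)/(6 + U)
Y = 3 (Y = ((-2 - 1)/(6 - 1))*(-5) = (-3/5)*(-5) = ((1/5)*(-3))*(-5) = -3/5*(-5) = 3)
(Y*((-3*(-1)*(-3))*((6*5)*(-3))))*12 = (3*((-3*(-1)*(-3))*((6*5)*(-3))))*12 = (3*((3*(-3))*(30*(-3))))*12 = (3*(-9*(-90)))*12 = (3*810)*12 = 2430*12 = 29160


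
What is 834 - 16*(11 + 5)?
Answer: 578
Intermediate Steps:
834 - 16*(11 + 5) = 834 - 16*16 = 834 - 256 = 578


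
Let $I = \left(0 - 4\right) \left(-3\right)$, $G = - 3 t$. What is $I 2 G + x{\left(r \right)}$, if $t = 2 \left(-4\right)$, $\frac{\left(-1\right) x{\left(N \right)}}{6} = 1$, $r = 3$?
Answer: $570$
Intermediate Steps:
$x{\left(N \right)} = -6$ ($x{\left(N \right)} = \left(-6\right) 1 = -6$)
$t = -8$
$G = 24$ ($G = \left(-3\right) \left(-8\right) = 24$)
$I = 12$ ($I = \left(-4\right) \left(-3\right) = 12$)
$I 2 G + x{\left(r \right)} = 12 \cdot 2 \cdot 24 - 6 = 12 \cdot 48 - 6 = 576 - 6 = 570$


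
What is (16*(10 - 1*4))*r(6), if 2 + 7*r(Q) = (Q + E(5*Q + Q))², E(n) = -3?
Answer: 96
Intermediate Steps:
r(Q) = -2/7 + (-3 + Q)²/7 (r(Q) = -2/7 + (Q - 3)²/7 = -2/7 + (-3 + Q)²/7)
(16*(10 - 1*4))*r(6) = (16*(10 - 1*4))*(-2/7 + (-3 + 6)²/7) = (16*(10 - 4))*(-2/7 + (⅐)*3²) = (16*6)*(-2/7 + (⅐)*9) = 96*(-2/7 + 9/7) = 96*1 = 96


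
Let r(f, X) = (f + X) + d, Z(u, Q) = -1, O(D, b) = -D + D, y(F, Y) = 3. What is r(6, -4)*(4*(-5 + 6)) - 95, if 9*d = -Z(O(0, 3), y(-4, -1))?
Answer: -779/9 ≈ -86.556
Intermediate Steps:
O(D, b) = 0
d = ⅑ (d = (-1*(-1))/9 = (⅑)*1 = ⅑ ≈ 0.11111)
r(f, X) = ⅑ + X + f (r(f, X) = (f + X) + ⅑ = (X + f) + ⅑ = ⅑ + X + f)
r(6, -4)*(4*(-5 + 6)) - 95 = (⅑ - 4 + 6)*(4*(-5 + 6)) - 95 = 19*(4*1)/9 - 95 = (19/9)*4 - 95 = 76/9 - 95 = -779/9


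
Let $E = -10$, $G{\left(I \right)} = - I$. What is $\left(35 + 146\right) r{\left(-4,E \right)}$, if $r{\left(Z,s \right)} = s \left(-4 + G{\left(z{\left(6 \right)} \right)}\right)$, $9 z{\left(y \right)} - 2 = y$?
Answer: $\frac{79640}{9} \approx 8848.9$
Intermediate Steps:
$z{\left(y \right)} = \frac{2}{9} + \frac{y}{9}$
$r{\left(Z,s \right)} = - \frac{44 s}{9}$ ($r{\left(Z,s \right)} = s \left(-4 - \left(\frac{2}{9} + \frac{1}{9} \cdot 6\right)\right) = s \left(-4 - \left(\frac{2}{9} + \frac{2}{3}\right)\right) = s \left(-4 - \frac{8}{9}\right) = s \left(- \frac{44}{9}\right) = - \frac{44 s}{9}$)
$\left(35 + 146\right) r{\left(-4,E \right)} = \left(35 + 146\right) \left(\left(- \frac{44}{9}\right) \left(-10\right)\right) = 181 \cdot \frac{440}{9} = \frac{79640}{9}$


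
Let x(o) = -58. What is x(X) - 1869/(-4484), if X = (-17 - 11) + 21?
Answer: -258203/4484 ≈ -57.583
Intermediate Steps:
X = -7 (X = -28 + 21 = -7)
x(X) - 1869/(-4484) = -58 - 1869/(-4484) = -58 - 1869*(-1/4484) = -58 + 1869/4484 = -258203/4484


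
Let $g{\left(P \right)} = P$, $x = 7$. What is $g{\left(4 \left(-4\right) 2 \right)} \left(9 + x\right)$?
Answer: $-512$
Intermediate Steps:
$g{\left(4 \left(-4\right) 2 \right)} \left(9 + x\right) = 4 \left(-4\right) 2 \left(9 + 7\right) = \left(-16\right) 2 \cdot 16 = \left(-32\right) 16 = -512$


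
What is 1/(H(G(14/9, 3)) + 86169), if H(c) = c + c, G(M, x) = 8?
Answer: 1/86185 ≈ 1.1603e-5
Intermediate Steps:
H(c) = 2*c
1/(H(G(14/9, 3)) + 86169) = 1/(2*8 + 86169) = 1/(16 + 86169) = 1/86185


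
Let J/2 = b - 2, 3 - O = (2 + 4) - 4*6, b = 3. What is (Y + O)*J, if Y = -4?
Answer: 34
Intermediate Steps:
O = 21 (O = 3 - ((2 + 4) - 4*6) = 3 - (6 - 24) = 3 - 1*(-18) = 3 + 18 = 21)
J = 2 (J = 2*(3 - 2) = 2*1 = 2)
(Y + O)*J = (-4 + 21)*2 = 17*2 = 34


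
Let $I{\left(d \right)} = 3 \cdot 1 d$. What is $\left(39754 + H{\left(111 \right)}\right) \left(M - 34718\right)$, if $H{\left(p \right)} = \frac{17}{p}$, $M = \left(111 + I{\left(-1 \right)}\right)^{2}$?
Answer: $- \frac{101730639394}{111} \approx -9.1649 \cdot 10^{8}$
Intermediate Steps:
$I{\left(d \right)} = 3 d$
$M = 11664$ ($M = \left(111 + 3 \left(-1\right)\right)^{2} = \left(111 - 3\right)^{2} = 108^{2} = 11664$)
$\left(39754 + H{\left(111 \right)}\right) \left(M - 34718\right) = \left(39754 + \frac{17}{111}\right) \left(11664 - 34718\right) = \left(39754 + 17 \cdot \frac{1}{111}\right) \left(-23054\right) = \left(39754 + \frac{17}{111}\right) \left(-23054\right) = \frac{4412711}{111} \left(-23054\right) = - \frac{101730639394}{111}$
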